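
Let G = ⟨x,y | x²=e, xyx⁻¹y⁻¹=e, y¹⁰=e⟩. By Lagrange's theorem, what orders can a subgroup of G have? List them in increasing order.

|G| = 20 = 2² · 5. By Lagrange's theorem the order of any subgroup divides 20; the divisors of 20 are 1, 2, 4, 5, 10, 20.

Answer: 1, 2, 4, 5, 10, 20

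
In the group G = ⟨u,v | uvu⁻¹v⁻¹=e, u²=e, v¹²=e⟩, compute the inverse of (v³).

The order of (v³) is 4 (smallest k with (v³)ᵏ = e), so (v³)⁻¹ = (v³)³ = v⁹.
Check: (v³) · (v⁹) → (v³) · v⁹ = e, giving e as required.

Answer: v⁹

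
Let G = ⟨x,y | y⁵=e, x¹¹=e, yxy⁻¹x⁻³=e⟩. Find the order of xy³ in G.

Compute successive powers until reaching e:
  (xy³)¹ = xy³, (xy³)² = x⁶y, (xy³)³ = x⁹y⁴, (xy³)⁴ = x²y², (xy³)⁵ = e.
The smallest positive k with (xy³)ᵏ = e is 5.

Answer: 5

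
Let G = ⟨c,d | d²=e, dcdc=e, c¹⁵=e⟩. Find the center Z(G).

An element z ∈ Z(G) iff z commutes with every generator.
For example e is central: e·c = c = c·e; e·d = d = d·e.
Whereas c ∉ Z(G) since c·d = cd ≠ c¹⁴d = d·c.
Checking each of the 30 elements this way gives Z(G) = {e}, of order 1.

Answer: {e}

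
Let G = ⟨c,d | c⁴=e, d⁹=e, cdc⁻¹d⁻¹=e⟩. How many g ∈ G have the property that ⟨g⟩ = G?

G is cyclic of order 36. An element generates G iff its order is 36, and a cyclic group of order 36 has exactly φ(36) = 12 such elements.

Answer: 12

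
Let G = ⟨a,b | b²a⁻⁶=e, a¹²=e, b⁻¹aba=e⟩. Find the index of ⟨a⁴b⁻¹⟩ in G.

First find ord(a⁴b⁻¹) by computing successive powers:
  (a⁴b⁻¹)¹ = a⁴b⁻¹, (a⁴b⁻¹)² = a⁶, (a⁴b⁻¹)³ = a⁴b, (a⁴b⁻¹)⁴ = e.
So |⟨a⁴b⁻¹⟩| = ord(a⁴b⁻¹) = 4. With |G| = 24, by Lagrange [G : ⟨a⁴b⁻¹⟩] = 24/4 = 6.

Answer: 6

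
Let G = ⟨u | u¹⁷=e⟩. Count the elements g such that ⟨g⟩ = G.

G is cyclic of order 17. An element generates G iff its order is 17, and a cyclic group of order 17 has exactly φ(17) = 16 such elements.

Answer: 16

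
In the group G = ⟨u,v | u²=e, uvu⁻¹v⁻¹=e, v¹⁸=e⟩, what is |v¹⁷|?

Compute successive powers until reaching e:
  (v¹⁷)¹ = v¹⁷, (v¹⁷)² = v¹⁶, (v¹⁷)³ = v¹⁵, (v¹⁷)⁴ = v¹⁴, (v¹⁷)⁵ = v¹³, (v¹⁷)⁶ = v¹², (v¹⁷)⁷ = v¹¹, (v¹⁷)⁸ = v¹⁰, (v¹⁷)⁹ = v⁹, (v¹⁷)¹⁰ = v⁸, (v¹⁷)¹¹ = v⁷, (v¹⁷)¹² = v⁶, (v¹⁷)¹³ = v⁵, (v¹⁷)¹⁴ = v⁴, (v¹⁷)¹⁵ = v³, (v¹⁷)¹⁶ = v², (v¹⁷)¹⁷ = v, (v¹⁷)¹⁸ = e.
The smallest positive k with (v¹⁷)ᵏ = e is 18.

Answer: 18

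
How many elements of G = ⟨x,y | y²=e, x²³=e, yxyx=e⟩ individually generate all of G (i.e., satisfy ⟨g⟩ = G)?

⟨g⟩ = G would require ord(g) = |G| = 46, but the maximum element order in G is 23 < 46. So G is not cyclic and no single element generates it: the count is 0.

Answer: 0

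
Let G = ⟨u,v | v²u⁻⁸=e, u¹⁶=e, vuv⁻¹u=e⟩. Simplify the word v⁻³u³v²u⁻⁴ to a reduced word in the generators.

Multiply left to right, reducing at each step:
  v · u³ = u⁵v⁻¹
  (u⁵v⁻¹) · v² = u⁵v
  (u⁵v) · u⁻⁴ = uv⁻¹

Answer: uv⁻¹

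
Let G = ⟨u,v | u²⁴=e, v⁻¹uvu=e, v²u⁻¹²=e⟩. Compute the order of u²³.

Compute successive powers until reaching e:
  (u²³)¹ = u²³, (u²³)² = u²², (u²³)³ = u²¹, (u²³)⁴ = u²⁰, (u²³)⁵ = u¹⁹, (u²³)⁶ = u¹⁸, (u²³)⁷ = u¹⁷, (u²³)⁸ = u¹⁶, (u²³)⁹ = u¹⁵, (u²³)¹⁰ = u¹⁴, (u²³)¹¹ = u¹³, (u²³)¹² = u¹², (u²³)¹³ = u¹¹, (u²³)¹⁴ = u¹⁰, (u²³)¹⁵ = u⁹, (u²³)¹⁶ = u⁸, (u²³)¹⁷ = u⁷, (u²³)¹⁸ = u⁶, (u²³)¹⁹ = u⁵, (u²³)²⁰ = u⁴, (u²³)²¹ = u³, (u²³)²² = u², (u²³)²³ = u, (u²³)²⁴ = e.
The smallest positive k with (u²³)ᵏ = e is 24.

Answer: 24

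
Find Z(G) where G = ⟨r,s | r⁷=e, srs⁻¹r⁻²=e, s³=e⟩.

An element z ∈ Z(G) iff z commutes with every generator.
For example e is central: e·r = r = r·e; e·s = s = s·e.
Whereas r ∉ Z(G) since r·s = rs ≠ r²s = s·r.
Checking each of the 21 elements this way gives Z(G) = {e}, of order 1.

Answer: {e}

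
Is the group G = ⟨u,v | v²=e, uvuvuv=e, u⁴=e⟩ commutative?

u·v = uv but v·u = vu, so u·v ≠ v·u and G is not abelian.

Answer: No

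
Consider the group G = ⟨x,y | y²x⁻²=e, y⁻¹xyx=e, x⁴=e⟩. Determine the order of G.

Enumerate words in the generators, reducing via the relations: the distinct elements are
  {e, x, y, xy, x², x³, y⁻¹, xy⁻¹}.
No further products give new elements, so |G| = 8.

Answer: 8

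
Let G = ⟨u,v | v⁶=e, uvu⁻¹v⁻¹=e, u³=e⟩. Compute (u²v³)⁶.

Compute successive powers of (u²v³), reducing at each step:
  (u²v³)²: (u²v³) · u² = uv³;   (uv³) · v³ = u
  (u²v³)³: u · u² = e;   e · v³ = v³
  (u²v³)⁴: (v³) · u² = u²v³;   (u²v³) · v³ = u²
  (u²v³)⁵: (u²) · u² = u;   u · v³ = uv³
  (u²v³)⁶: (uv³) · u² = v³;   (v³) · v³ = e

Answer: e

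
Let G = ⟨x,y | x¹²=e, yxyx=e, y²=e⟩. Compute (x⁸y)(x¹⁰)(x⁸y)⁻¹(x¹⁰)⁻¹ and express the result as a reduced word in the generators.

[(x⁸y), (x¹⁰)] = (x⁸y)·(x¹⁰)·(x⁸y)⁻¹·(x¹⁰)⁻¹.
  (x⁸y) · (x¹⁰) = x¹⁰y
  (x¹⁰y) · (x⁸y) = x²
  (x²) · (x²) = x⁴

Answer: x⁴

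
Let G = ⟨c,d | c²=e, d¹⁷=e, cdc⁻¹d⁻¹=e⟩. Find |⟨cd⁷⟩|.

|⟨cd⁷⟩| equals the order of cd⁷. Compute successive powers until reaching e:
  (cd⁷)¹ = cd⁷, (cd⁷)² = d¹⁴, (cd⁷)³ = cd⁴, (cd⁷)⁴ = d¹¹, (cd⁷)⁵ = cd, (cd⁷)⁶ = d⁸, (cd⁷)⁷ = cd¹⁵, (cd⁷)⁸ = d⁵, (cd⁷)⁹ = cd¹², (cd⁷)¹⁰ = d², (cd⁷)¹¹ = cd⁹, (cd⁷)¹² = d¹⁶, (cd⁷)¹³ = cd⁶, (cd⁷)¹⁴ = d¹³, (cd⁷)¹⁵ = cd³, (cd⁷)¹⁶ = d¹⁰, (cd⁷)¹⁷ = c, (cd⁷)¹⁸ = d⁷, (cd⁷)¹⁹ = cd¹⁴, (cd⁷)²⁰ = d⁴, (cd⁷)²¹ = cd¹¹, (cd⁷)²² = d, (cd⁷)²³ = cd⁸, (cd⁷)²⁴ = d¹⁵, (cd⁷)²⁵ = cd⁵, (cd⁷)²⁶ = d¹², (cd⁷)²⁷ = cd², (cd⁷)²⁸ = d⁹, (cd⁷)²⁹ = cd¹⁶, (cd⁷)³⁰ = d⁶, (cd⁷)³¹ = cd¹³, (cd⁷)³² = d³, (cd⁷)³³ = cd¹⁰, (cd⁷)³⁴ = e.
The smallest positive k with (cd⁷)ᵏ = e is 34, so |⟨cd⁷⟩| = 34.

Answer: 34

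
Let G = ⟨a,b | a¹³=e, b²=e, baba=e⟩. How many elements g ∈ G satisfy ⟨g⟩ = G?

⟨g⟩ = G would require ord(g) = |G| = 26, but the maximum element order in G is 13 < 26. So G is not cyclic and no single element generates it: the count is 0.

Answer: 0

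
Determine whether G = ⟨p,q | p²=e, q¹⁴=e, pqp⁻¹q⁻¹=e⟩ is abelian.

Each pair of generators commutes: p·q = pq = q·p. Since the generators pairwise commute, every element of G commutes with every other, so G is abelian.

Answer: Yes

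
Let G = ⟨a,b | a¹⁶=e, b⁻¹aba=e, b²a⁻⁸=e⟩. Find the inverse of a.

The order of a is 16 (smallest k with aᵏ = e), so a⁻¹ = a¹⁵ = a¹⁵.
Check: a · (a¹⁵) → a · a¹⁵ = e, giving e as required.

Answer: a¹⁵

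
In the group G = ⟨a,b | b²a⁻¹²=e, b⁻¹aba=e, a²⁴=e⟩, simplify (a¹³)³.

Compute successive powers of (a¹³), reducing at each step:
  (a¹³)²: (a¹³) · a¹³ = a²
  (a¹³)³: (a²) · a¹³ = a¹⁵

Answer: a¹⁵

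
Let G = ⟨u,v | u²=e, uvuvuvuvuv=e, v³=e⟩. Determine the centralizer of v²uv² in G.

⟨v²uv²⟩ ⊆ C_G(v²uv²) since powers of v²uv² commute with v²uv²; so |C_G(v²uv²)| ≥ |⟨v²uv²⟩| = 5.
By orbit–stabilizer, |C_G(v²uv²)| = |G| / |conj. class of v²uv²| = 60 / 12 = 5.
The 5 elements commuting with v²uv² are {e, v²uv², vuv, v²uvuv², vuv²uv}.

Answer: {e, v²uv², vuv, v²uvuv², vuv²uv}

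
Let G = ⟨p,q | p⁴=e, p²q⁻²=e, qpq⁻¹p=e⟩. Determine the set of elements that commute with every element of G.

An element z ∈ Z(G) iff z commutes with every generator.
For example p² is central: (p²)·p = p³ = p·(p²); (p²)·q = q⁻¹ = q·(p²).
Whereas p ∉ Z(G) since p·q = pq ≠ pq⁻¹ = q·p.
Checking each of the 8 elements this way gives Z(G) = {e, p²}, of order 2.

Answer: {e, p²}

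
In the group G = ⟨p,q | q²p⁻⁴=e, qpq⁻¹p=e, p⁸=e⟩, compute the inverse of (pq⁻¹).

The order of (pq⁻¹) is 4 (smallest k with (pq⁻¹)ᵏ = e), so (pq⁻¹)⁻¹ = (pq⁻¹)³ = pq.
Check: (pq⁻¹) · (pq) → (pq⁻¹) · p = q⁻¹;   (q⁻¹) · q = e, giving e as required.

Answer: pq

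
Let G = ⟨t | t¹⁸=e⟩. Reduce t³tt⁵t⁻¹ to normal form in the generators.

Multiply left to right, reducing at each step:
  (t³) · t = t⁴
  (t⁴) · t⁵ = t⁹
  (t⁹) · t⁻¹ = t⁸

Answer: t⁸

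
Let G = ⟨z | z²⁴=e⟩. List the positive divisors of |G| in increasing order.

|G| = 24 = 2³ · 3. By Lagrange's theorem the order of any subgroup divides 24; the divisors of 24 are 1, 2, 3, 4, 6, 8, 12, 24.

Answer: 1, 2, 3, 4, 6, 8, 12, 24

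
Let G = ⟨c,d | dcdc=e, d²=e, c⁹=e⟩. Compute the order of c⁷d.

Compute successive powers until reaching e:
  (c⁷d)¹ = c⁷d, (c⁷d)² = e.
The smallest positive k with (c⁷d)ᵏ = e is 2.

Answer: 2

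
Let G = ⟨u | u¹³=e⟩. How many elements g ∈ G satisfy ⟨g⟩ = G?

G is cyclic of order 13. An element generates G iff its order is 13, and a cyclic group of order 13 has exactly φ(13) = 12 such elements.

Answer: 12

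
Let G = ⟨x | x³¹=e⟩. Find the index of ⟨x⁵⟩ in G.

First find ord(x⁵) by computing successive powers:
  (x⁵)¹ = x⁵, (x⁵)² = x¹⁰, (x⁵)³ = x¹⁵, (x⁵)⁴ = x²⁰, (x⁵)⁵ = x²⁵, (x⁵)⁶ = x³⁰, (x⁵)⁷ = x⁴, (x⁵)⁸ = x⁹, (x⁵)⁹ = x¹⁴, (x⁵)¹⁰ = x¹⁹, (x⁵)¹¹ = x²⁴, (x⁵)¹² = x²⁹, (x⁵)¹³ = x³, (x⁵)¹⁴ = x⁸, (x⁵)¹⁵ = x¹³, (x⁵)¹⁶ = x¹⁸, (x⁵)¹⁷ = x²³, (x⁵)¹⁸ = x²⁸, (x⁵)¹⁹ = x², (x⁵)²⁰ = x⁷, (x⁵)²¹ = x¹², (x⁵)²² = x¹⁷, (x⁵)²³ = x²², (x⁵)²⁴ = x²⁷, (x⁵)²⁵ = x, (x⁵)²⁶ = x⁶, (x⁵)²⁷ = x¹¹, (x⁵)²⁸ = x¹⁶, (x⁵)²⁹ = x²¹, (x⁵)³⁰ = x²⁶, (x⁵)³¹ = e.
So |⟨x⁵⟩| = ord(x⁵) = 31. With |G| = 31, by Lagrange [G : ⟨x⁵⟩] = 31/31 = 1.

Answer: 1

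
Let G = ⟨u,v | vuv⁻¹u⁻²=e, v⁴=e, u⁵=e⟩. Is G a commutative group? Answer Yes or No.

u·v = uv but v·u = u²v, so u·v ≠ v·u and G is not abelian.

Answer: No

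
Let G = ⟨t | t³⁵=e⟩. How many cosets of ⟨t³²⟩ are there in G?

First find ord(t³²) by computing successive powers:
  (t³²)¹ = t³², (t³²)² = t²⁹, (t³²)³ = t²⁶, (t³²)⁴ = t²³, (t³²)⁵ = t²⁰, (t³²)⁶ = t¹⁷, (t³²)⁷ = t¹⁴, (t³²)⁸ = t¹¹, (t³²)⁹ = t⁸, (t³²)¹⁰ = t⁵, (t³²)¹¹ = t², (t³²)¹² = t³⁴, (t³²)¹³ = t³¹, (t³²)¹⁴ = t²⁸, (t³²)¹⁵ = t²⁵, (t³²)¹⁶ = t²², (t³²)¹⁷ = t¹⁹, (t³²)¹⁸ = t¹⁶, (t³²)¹⁹ = t¹³, (t³²)²⁰ = t¹⁰, (t³²)²¹ = t⁷, (t³²)²² = t⁴, (t³²)²³ = t, (t³²)²⁴ = t³³, (t³²)²⁵ = t³⁰, (t³²)²⁶ = t²⁷, (t³²)²⁷ = t²⁴, (t³²)²⁸ = t²¹, (t³²)²⁹ = t¹⁸, (t³²)³⁰ = t¹⁵, (t³²)³¹ = t¹², (t³²)³² = t⁹, (t³²)³³ = t⁶, (t³²)³⁴ = t³, (t³²)³⁵ = e.
So |⟨t³²⟩| = ord(t³²) = 35. With |G| = 35, by Lagrange [G : ⟨t³²⟩] = 35/35 = 1.

Answer: 1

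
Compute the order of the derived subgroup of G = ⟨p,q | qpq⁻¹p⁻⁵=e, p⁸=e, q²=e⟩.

G' = [G, G] is generated by all commutators. The generator-pair commutators are: [p, q] = p⁴.
The subgroup they normally generate is {e, p⁴}, of order 2.
Check: |G/G'| = 16/2 = 8 is the order of the abelianisation.

Answer: 2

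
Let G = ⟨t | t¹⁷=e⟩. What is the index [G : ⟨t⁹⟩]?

First find ord(t⁹) by computing successive powers:
  (t⁹)¹ = t⁹, (t⁹)² = t, (t⁹)³ = t¹⁰, (t⁹)⁴ = t², (t⁹)⁵ = t¹¹, (t⁹)⁶ = t³, (t⁹)⁷ = t¹², (t⁹)⁸ = t⁴, (t⁹)⁹ = t¹³, (t⁹)¹⁰ = t⁵, (t⁹)¹¹ = t¹⁴, (t⁹)¹² = t⁶, (t⁹)¹³ = t¹⁵, (t⁹)¹⁴ = t⁷, (t⁹)¹⁵ = t¹⁶, (t⁹)¹⁶ = t⁸, (t⁹)¹⁷ = e.
So |⟨t⁹⟩| = ord(t⁹) = 17. With |G| = 17, by Lagrange [G : ⟨t⁹⟩] = 17/17 = 1.

Answer: 1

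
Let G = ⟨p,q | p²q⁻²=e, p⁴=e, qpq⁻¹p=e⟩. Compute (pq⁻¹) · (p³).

Compute (pq⁻¹) · (p³) by multiplying left to right and reducing via the relations at each step:
  (pq⁻¹) · p³ = q

Answer: q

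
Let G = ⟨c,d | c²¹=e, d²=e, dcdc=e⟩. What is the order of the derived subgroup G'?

G' = [G, G] is generated by all commutators. The generator-pair commutators are: [c, d] = c².
The subgroup they normally generate is {e, c, c², c³, c⁴, c⁵, c⁶, c⁷, c⁸, c⁹, c¹⁰, c¹¹, c¹², c¹³, c¹⁴, c¹⁵, c¹⁶, c¹⁷, c¹⁸, c¹⁹, c²⁰}, of order 21.
Check: |G/G'| = 42/21 = 2 is the order of the abelianisation.

Answer: 21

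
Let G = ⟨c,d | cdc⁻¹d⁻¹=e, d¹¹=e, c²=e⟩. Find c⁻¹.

The order of c is 2 (smallest k with cᵏ = e), so c⁻¹ = c¹ = c.
Check: c · c → c · c = e, giving e as required.

Answer: c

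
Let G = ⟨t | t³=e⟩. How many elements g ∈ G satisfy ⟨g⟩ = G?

G is cyclic of order 3. An element generates G iff its order is 3, and a cyclic group of order 3 has exactly φ(3) = 2 such elements.

Answer: 2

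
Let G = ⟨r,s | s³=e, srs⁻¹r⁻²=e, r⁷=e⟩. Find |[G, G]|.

G' = [G, G] is generated by all commutators. The generator-pair commutators are: [r, s] = r⁶.
The subgroup they normally generate is {e, r, r², r³, r⁴, r⁵, r⁶}, of order 7.
Check: |G/G'| = 21/7 = 3 is the order of the abelianisation.

Answer: 7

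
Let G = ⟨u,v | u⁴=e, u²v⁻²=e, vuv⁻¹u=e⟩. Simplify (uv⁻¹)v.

Compute (uv⁻¹) · v by multiplying left to right and reducing via the relations at each step:
  (uv⁻¹) · v = u

Answer: u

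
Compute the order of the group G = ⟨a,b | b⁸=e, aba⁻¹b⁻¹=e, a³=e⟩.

Enumerate words in the generators, reducing via the relations: the distinct elements are
  {a, b, e, ab, a², b², b³, b⁴, b⁵, b⁶, b⁷, ab², ab³, ab⁴, ab⁵, ab⁶, ab⁷, a²b, a²b², a²b³, a²b⁴, a²b⁵, a²b⁶, a²b⁷}.
No further products give new elements, so |G| = 24.

Answer: 24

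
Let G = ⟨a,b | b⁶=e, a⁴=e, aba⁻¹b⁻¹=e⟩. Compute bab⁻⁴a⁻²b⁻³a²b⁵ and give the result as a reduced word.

Multiply left to right, reducing at each step:
  b · a = ab
  (ab) · b⁻⁴ = ab³
  (ab³) · a⁻² = a³b³
  (a³b³) · b⁻³ = a³
  (a³) · a² = a
  a · b⁵ = ab⁵

Answer: ab⁵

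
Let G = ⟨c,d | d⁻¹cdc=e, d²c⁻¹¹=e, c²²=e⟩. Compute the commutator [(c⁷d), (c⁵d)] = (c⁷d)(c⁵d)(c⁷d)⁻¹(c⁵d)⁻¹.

[(c⁷d), (c⁵d)] = (c⁷d)·(c⁵d)·(c⁷d)⁻¹·(c⁵d)⁻¹.
  (c⁷d) · (c⁵d) = c¹³
  (c¹³) · (c⁷d⁻¹) = c⁹d
  (c⁹d) · (c⁵d⁻¹) = c⁴

Answer: c⁴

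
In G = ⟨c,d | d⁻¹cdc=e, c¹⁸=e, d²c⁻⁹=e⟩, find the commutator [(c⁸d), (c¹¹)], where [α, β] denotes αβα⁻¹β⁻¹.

[(c⁸d), (c¹¹)] = (c⁸d)·(c¹¹)·(c⁸d)⁻¹·(c¹¹)⁻¹.
  (c⁸d) · (c¹¹) = c⁶d⁻¹
  (c⁶d⁻¹) · (c⁸d⁻¹) = c⁷
  (c⁷) · (c⁷) = c¹⁴

Answer: c¹⁴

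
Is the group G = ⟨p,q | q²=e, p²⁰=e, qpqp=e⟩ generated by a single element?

Every cyclic group is abelian. But p·q = pq while q·p = p¹⁹q, so p·q ≠ q·p and G is not abelian. Hence G is not cyclic.

Answer: No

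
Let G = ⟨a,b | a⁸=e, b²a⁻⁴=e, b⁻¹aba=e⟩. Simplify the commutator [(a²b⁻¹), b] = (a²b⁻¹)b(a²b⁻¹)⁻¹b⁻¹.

[(a²b⁻¹), b] = (a²b⁻¹)·b·(a²b⁻¹)⁻¹·b⁻¹.
  (a²b⁻¹) · b = a²
  (a²) · (a²b) = b⁻¹
  (b⁻¹) · (b⁻¹) = a⁴

Answer: a⁴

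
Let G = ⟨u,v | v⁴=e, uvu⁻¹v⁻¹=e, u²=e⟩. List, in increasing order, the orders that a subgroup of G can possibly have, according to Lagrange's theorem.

|G| = 8 = 2³. By Lagrange's theorem the order of any subgroup divides 8; the divisors of 8 are 1, 2, 4, 8.

Answer: 1, 2, 4, 8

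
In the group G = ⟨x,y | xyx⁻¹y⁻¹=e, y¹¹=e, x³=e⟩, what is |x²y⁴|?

Compute successive powers until reaching e:
  (x²y⁴)¹ = x²y⁴, (x²y⁴)² = xy⁸, (x²y⁴)³ = y, (x²y⁴)⁴ = x²y⁵, (x²y⁴)⁵ = xy⁹, (x²y⁴)⁶ = y², (x²y⁴)⁷ = x²y⁶, (x²y⁴)⁸ = xy¹⁰, (x²y⁴)⁹ = y³, (x²y⁴)¹⁰ = x²y⁷, (x²y⁴)¹¹ = x, (x²y⁴)¹² = y⁴, (x²y⁴)¹³ = x²y⁸, (x²y⁴)¹⁴ = xy, (x²y⁴)¹⁵ = y⁵, (x²y⁴)¹⁶ = x²y⁹, (x²y⁴)¹⁷ = xy², (x²y⁴)¹⁸ = y⁶, (x²y⁴)¹⁹ = x²y¹⁰, (x²y⁴)²⁰ = xy³, (x²y⁴)²¹ = y⁷, (x²y⁴)²² = x², (x²y⁴)²³ = xy⁴, (x²y⁴)²⁴ = y⁸, (x²y⁴)²⁵ = x²y, (x²y⁴)²⁶ = xy⁵, (x²y⁴)²⁷ = y⁹, (x²y⁴)²⁸ = x²y², (x²y⁴)²⁹ = xy⁶, (x²y⁴)³⁰ = y¹⁰, (x²y⁴)³¹ = x²y³, (x²y⁴)³² = xy⁷, (x²y⁴)³³ = e.
The smallest positive k with (x²y⁴)ᵏ = e is 33.

Answer: 33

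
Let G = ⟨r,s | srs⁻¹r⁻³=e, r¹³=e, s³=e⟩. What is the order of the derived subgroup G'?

G' = [G, G] is generated by all commutators. The generator-pair commutators are: [r, s] = r¹¹.
The subgroup they normally generate is {e, r, r², r³, r⁴, r⁵, r⁶, r⁷, r⁸, r⁹, r¹⁰, r¹¹, r¹²}, of order 13.
Check: |G/G'| = 39/13 = 3 is the order of the abelianisation.

Answer: 13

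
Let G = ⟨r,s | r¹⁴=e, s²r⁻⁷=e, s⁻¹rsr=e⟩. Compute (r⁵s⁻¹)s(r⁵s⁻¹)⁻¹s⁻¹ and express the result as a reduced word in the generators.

[(r⁵s⁻¹), s] = (r⁵s⁻¹)·s·(r⁵s⁻¹)⁻¹·s⁻¹.
  (r⁵s⁻¹) · s = r⁵
  (r⁵) · (r⁵s) = r³s⁻¹
  (r³s⁻¹) · (s⁻¹) = r¹⁰

Answer: r¹⁰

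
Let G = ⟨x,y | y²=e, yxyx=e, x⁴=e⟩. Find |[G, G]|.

G' = [G, G] is generated by all commutators. The generator-pair commutators are: [x, y] = x².
The subgroup they normally generate is {e, x²}, of order 2.
Check: |G/G'| = 8/2 = 4 is the order of the abelianisation.

Answer: 2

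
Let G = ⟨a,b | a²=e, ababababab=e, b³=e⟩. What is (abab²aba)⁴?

Compute successive powers of (abab²aba), reducing at each step:
  (abab²aba)²: (abab²aba) · a = abab²ab;   (abab²ab) · b = abab²ab²;   (abab²ab²) · a = ab²abab;   (ab²abab) · b² = ab²aba;   (ab²aba) · a = ab²ab;   (ab²ab) · b = ab²ab²;   (ab²ab²) · a = ab²ab²a
  (abab²aba)³: (ab²ab²a) · a = ab²ab²;   (ab²ab²) · b = ab²a;   (ab²a) · a = ab²;   (ab²) · b² = ab;   (ab) · a = aba;   (aba) · b = abab;   (abab) · a = ababa
  (abab²aba)⁴: (ababa) · a = abab;   (abab) · b = abab²;   (abab²) · a = abab²a;   (abab²a) · b² = abab²ab²;   (abab²ab²) · a = ab²abab;   (ab²abab) · b = ab²abab²;   (ab²abab²) · a = ab²abab²a

Answer: ab²abab²a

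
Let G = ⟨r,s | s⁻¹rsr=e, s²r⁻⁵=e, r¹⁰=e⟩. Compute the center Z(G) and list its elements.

An element z ∈ Z(G) iff z commutes with every generator.
For example r⁵ is central: (r⁵)·r = r⁶ = r·(r⁵); (r⁵)·s = s⁻¹ = s·(r⁵).
Whereas r ∉ Z(G) since r·s = rs ≠ r⁴s⁻¹ = s·r.
Checking each of the 20 elements this way gives Z(G) = {e, r⁵}, of order 2.

Answer: {e, r⁵}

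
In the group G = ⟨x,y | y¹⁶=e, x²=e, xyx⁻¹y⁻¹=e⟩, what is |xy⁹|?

Compute successive powers until reaching e:
  (xy⁹)¹ = xy⁹, (xy⁹)² = y², (xy⁹)³ = xy¹¹, (xy⁹)⁴ = y⁴, (xy⁹)⁵ = xy¹³, (xy⁹)⁶ = y⁶, (xy⁹)⁷ = xy¹⁵, (xy⁹)⁸ = y⁸, (xy⁹)⁹ = xy, (xy⁹)¹⁰ = y¹⁰, (xy⁹)¹¹ = xy³, (xy⁹)¹² = y¹², (xy⁹)¹³ = xy⁵, (xy⁹)¹⁴ = y¹⁴, (xy⁹)¹⁵ = xy⁷, (xy⁹)¹⁶ = e.
The smallest positive k with (xy⁹)ᵏ = e is 16.

Answer: 16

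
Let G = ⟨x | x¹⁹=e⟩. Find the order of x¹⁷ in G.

Compute successive powers until reaching e:
  (x¹⁷)¹ = x¹⁷, (x¹⁷)² = x¹⁵, (x¹⁷)³ = x¹³, (x¹⁷)⁴ = x¹¹, (x¹⁷)⁵ = x⁹, (x¹⁷)⁶ = x⁷, (x¹⁷)⁷ = x⁵, (x¹⁷)⁸ = x³, (x¹⁷)⁹ = x, (x¹⁷)¹⁰ = x¹⁸, (x¹⁷)¹¹ = x¹⁶, (x¹⁷)¹² = x¹⁴, (x¹⁷)¹³ = x¹², (x¹⁷)¹⁴ = x¹⁰, (x¹⁷)¹⁵ = x⁸, (x¹⁷)¹⁶ = x⁶, (x¹⁷)¹⁷ = x⁴, (x¹⁷)¹⁸ = x², (x¹⁷)¹⁹ = e.
The smallest positive k with (x¹⁷)ᵏ = e is 19.

Answer: 19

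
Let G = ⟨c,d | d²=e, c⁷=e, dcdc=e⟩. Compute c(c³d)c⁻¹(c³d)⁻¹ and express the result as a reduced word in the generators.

[c, (c³d)] = c·(c³d)·c⁻¹·(c³d)⁻¹.
  c · (c³d) = c⁴d
  (c⁴d) · (c⁶) = c⁵d
  (c⁵d) · (c³d) = c²

Answer: c²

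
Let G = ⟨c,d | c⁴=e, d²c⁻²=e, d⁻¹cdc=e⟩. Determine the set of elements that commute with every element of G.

An element z ∈ Z(G) iff z commutes with every generator.
For example c² is central: (c²)·c = c³ = c·(c²); (c²)·d = d⁻¹ = d·(c²).
Whereas c ∉ Z(G) since c·d = cd ≠ cd⁻¹ = d·c.
Checking each of the 8 elements this way gives Z(G) = {e, c²}, of order 2.

Answer: {e, c²}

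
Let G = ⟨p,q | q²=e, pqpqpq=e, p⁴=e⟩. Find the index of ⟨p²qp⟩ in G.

First find ord(p²qp) by computing successive powers:
  (p²qp)¹ = p²qp, (p²qp)² = p³qp², (p²qp)³ = e.
So |⟨p²qp⟩| = ord(p²qp) = 3. With |G| = 24, by Lagrange [G : ⟨p²qp⟩] = 24/3 = 8.

Answer: 8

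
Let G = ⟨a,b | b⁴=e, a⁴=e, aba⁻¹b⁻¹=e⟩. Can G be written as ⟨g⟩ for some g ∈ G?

|G| = 16, but the maximum element order in G is 4 < 16. No single element generates all of G, so G is not cyclic.

Answer: No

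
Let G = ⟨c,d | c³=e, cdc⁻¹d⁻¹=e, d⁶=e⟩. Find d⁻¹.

The order of d is 6 (smallest k with dᵏ = e), so d⁻¹ = d⁵ = d⁵.
Check: d · (d⁵) → d · d⁵ = e, giving e as required.

Answer: d⁵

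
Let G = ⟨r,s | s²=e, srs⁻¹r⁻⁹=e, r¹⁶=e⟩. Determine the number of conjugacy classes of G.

The conjugacy classes (representative and size) are:
  [e] (size 1), [r⁹] (size 2), [r²] (size 1), [r³] (size 2), [r⁴] (size 1), [r¹³] (size 2), [r⁶] (size 1), [r¹⁵] (size 2), [r⁸] (size 1), [r¹⁰] (size 1), [r¹²] (size 1), [r¹⁴] (size 1), [s] (size 2), [rs] (size 2), [r²s] (size 2), [r¹¹s] (size 2), [r⁴s] (size 2), [r¹³s] (size 2), [r¹⁴s] (size 2), [r¹⁵s] (size 2).
Class equation: 1 + 2 + 1 + 2 + 1 + 2 + 1 + 2 + 1 + 1 + 1 + 1 + 2 + 2 + 2 + 2 + 2 + 2 + 2 + 2 = 32 = |G|. So G has 20 conjugacy classes.

Answer: 20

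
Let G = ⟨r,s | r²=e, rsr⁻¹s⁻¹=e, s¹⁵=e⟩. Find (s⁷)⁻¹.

The order of (s⁷) is 15 (smallest k with (s⁷)ᵏ = e), so (s⁷)⁻¹ = (s⁷)¹⁴ = s⁸.
Check: (s⁷) · (s⁸) → (s⁷) · s⁸ = e, giving e as required.

Answer: s⁸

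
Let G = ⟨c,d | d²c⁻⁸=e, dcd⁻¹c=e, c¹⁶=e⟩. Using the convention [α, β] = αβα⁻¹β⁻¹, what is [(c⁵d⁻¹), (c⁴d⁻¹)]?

[(c⁵d⁻¹), (c⁴d⁻¹)] = (c⁵d⁻¹)·(c⁴d⁻¹)·(c⁵d⁻¹)⁻¹·(c⁴d⁻¹)⁻¹.
  (c⁵d⁻¹) · (c⁴d⁻¹) = c⁹
  (c⁹) · (c⁵d) = c⁶d⁻¹
  (c⁶d⁻¹) · (c⁴d) = c²

Answer: c²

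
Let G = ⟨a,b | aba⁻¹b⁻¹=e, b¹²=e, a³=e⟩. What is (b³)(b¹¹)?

Compute (b³) · (b¹¹) by multiplying left to right and reducing via the relations at each step:
  (b³) · b¹¹ = b²

Answer: b²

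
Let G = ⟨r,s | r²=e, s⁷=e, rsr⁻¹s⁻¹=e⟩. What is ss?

Compute s · s by multiplying left to right and reducing via the relations at each step:
  s · s = s²

Answer: s²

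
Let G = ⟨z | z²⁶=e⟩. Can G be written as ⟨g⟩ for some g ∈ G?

|G| = 26. The element z has order 26 (its powers give 26 distinct elements), so ⟨z⟩ = G and G is cyclic.

Answer: Yes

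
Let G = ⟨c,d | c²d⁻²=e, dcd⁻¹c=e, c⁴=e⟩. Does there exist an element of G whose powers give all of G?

Every cyclic group is abelian. But c·d = cd while d·c = cd⁻¹, so c·d ≠ d·c and G is not abelian. Hence G is not cyclic.

Answer: No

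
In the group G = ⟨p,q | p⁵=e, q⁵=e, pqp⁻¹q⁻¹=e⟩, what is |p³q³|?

Compute successive powers until reaching e:
  (p³q³)¹ = p³q³, (p³q³)² = pq, (p³q³)³ = p⁴q⁴, (p³q³)⁴ = p²q², (p³q³)⁵ = e.
The smallest positive k with (p³q³)ᵏ = e is 5.

Answer: 5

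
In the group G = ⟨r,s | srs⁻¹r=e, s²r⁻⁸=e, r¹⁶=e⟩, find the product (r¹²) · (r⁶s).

Compute (r¹²) · (r⁶s) by multiplying left to right and reducing via the relations at each step:
  (r¹²) · r⁶ = r²
  (r²) · s = r²s

Answer: r²s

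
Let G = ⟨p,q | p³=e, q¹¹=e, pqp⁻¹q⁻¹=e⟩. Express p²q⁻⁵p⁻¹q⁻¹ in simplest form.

Multiply left to right, reducing at each step:
  (p²) · q⁻⁵ = p²q⁶
  (p²q⁶) · p⁻¹ = pq⁶
  (pq⁶) · q⁻¹ = pq⁵

Answer: pq⁵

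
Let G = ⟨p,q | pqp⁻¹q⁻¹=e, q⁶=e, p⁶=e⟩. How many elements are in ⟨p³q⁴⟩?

|⟨p³q⁴⟩| equals the order of p³q⁴. Compute successive powers until reaching e:
  (p³q⁴)¹ = p³q⁴, (p³q⁴)² = q², (p³q⁴)³ = p³, (p³q⁴)⁴ = q⁴, (p³q⁴)⁵ = p³q², (p³q⁴)⁶ = e.
The smallest positive k with (p³q⁴)ᵏ = e is 6, so |⟨p³q⁴⟩| = 6.

Answer: 6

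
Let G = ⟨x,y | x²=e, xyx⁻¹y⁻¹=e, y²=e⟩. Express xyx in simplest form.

Multiply left to right, reducing at each step:
  x · y = xy
  (xy) · x = y

Answer: y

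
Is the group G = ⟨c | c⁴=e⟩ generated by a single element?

|G| = 4. The element c has order 4 (its powers give 4 distinct elements), so ⟨c⟩ = G and G is cyclic.

Answer: Yes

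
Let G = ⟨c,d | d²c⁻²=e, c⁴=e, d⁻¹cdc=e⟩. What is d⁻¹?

The order of d is 4 (smallest k with dᵏ = e), so d⁻¹ = d³ = d⁻¹.
Check: d · (d⁻¹) → d · d⁻¹ = e, giving e as required.

Answer: d⁻¹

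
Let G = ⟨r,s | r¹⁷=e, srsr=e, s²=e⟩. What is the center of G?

An element z ∈ Z(G) iff z commutes with every generator.
For example e is central: e·r = r = r·e; e·s = s = s·e.
Whereas r ∉ Z(G) since r·s = rs ≠ r¹⁶s = s·r.
Checking each of the 34 elements this way gives Z(G) = {e}, of order 1.

Answer: {e}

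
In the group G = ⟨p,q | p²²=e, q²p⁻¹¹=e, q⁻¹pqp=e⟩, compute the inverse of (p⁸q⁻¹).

The order of (p⁸q⁻¹) is 4 (smallest k with (p⁸q⁻¹)ᵏ = e), so (p⁸q⁻¹)⁻¹ = (p⁸q⁻¹)³ = p⁸q.
Check: (p⁸q⁻¹) · (p⁸q) → (p⁸q⁻¹) · p⁸ = q⁻¹;   (q⁻¹) · q = e, giving e as required.

Answer: p⁸q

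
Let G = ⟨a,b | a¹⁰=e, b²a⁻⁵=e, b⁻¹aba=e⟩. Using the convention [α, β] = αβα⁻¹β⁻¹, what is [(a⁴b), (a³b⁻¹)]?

[(a⁴b), (a³b⁻¹)] = (a⁴b)·(a³b⁻¹)·(a⁴b)⁻¹·(a³b⁻¹)⁻¹.
  (a⁴b) · (a³b⁻¹) = a
  a · (a⁴b⁻¹) = b
  b · (a³b) = a²

Answer: a²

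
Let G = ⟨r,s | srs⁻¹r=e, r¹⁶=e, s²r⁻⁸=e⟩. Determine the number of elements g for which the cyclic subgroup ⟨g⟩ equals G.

⟨g⟩ = G would require ord(g) = |G| = 32, but the maximum element order in G is 16 < 32. So G is not cyclic and no single element generates it: the count is 0.

Answer: 0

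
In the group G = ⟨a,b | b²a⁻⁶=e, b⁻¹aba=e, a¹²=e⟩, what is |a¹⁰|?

Compute successive powers until reaching e:
  (a¹⁰)¹ = a¹⁰, (a¹⁰)² = a⁸, (a¹⁰)³ = a⁶, (a¹⁰)⁴ = a⁴, (a¹⁰)⁵ = a², (a¹⁰)⁶ = e.
The smallest positive k with (a¹⁰)ᵏ = e is 6.

Answer: 6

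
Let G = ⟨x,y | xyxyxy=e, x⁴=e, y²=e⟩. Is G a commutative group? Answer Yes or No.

x·y = xy but y·x = yx, so x·y ≠ y·x and G is not abelian.

Answer: No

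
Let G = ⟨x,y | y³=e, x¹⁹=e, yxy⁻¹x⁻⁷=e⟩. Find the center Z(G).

An element z ∈ Z(G) iff z commutes with every generator.
For example e is central: e·x = x = x·e; e·y = y = y·e.
Whereas x ∉ Z(G) since x·y = xy ≠ x⁷y = y·x.
Checking each of the 57 elements this way gives Z(G) = {e}, of order 1.

Answer: {e}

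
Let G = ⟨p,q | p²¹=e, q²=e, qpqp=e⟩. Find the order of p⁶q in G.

Compute successive powers until reaching e:
  (p⁶q)¹ = p⁶q, (p⁶q)² = e.
The smallest positive k with (p⁶q)ᵏ = e is 2.

Answer: 2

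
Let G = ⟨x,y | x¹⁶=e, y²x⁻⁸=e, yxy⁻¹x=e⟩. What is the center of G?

An element z ∈ Z(G) iff z commutes with every generator.
For example x⁸ is central: (x⁸)·x = x⁹ = x·(x⁸); (x⁸)·y = y⁻¹ = y·(x⁸).
Whereas x ∉ Z(G) since x·y = xy ≠ x⁷y⁻¹ = y·x.
Checking each of the 32 elements this way gives Z(G) = {e, x⁸}, of order 2.

Answer: {e, x⁸}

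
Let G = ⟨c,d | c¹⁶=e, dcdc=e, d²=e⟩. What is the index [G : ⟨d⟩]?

First find ord(d) by computing successive powers:
  d¹ = d, d² = e.
So |⟨d⟩| = ord(d) = 2. With |G| = 32, by Lagrange [G : ⟨d⟩] = 32/2 = 16.

Answer: 16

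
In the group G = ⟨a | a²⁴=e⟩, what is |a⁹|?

Compute successive powers until reaching e:
  (a⁹)¹ = a⁹, (a⁹)² = a¹⁸, (a⁹)³ = a³, (a⁹)⁴ = a¹², (a⁹)⁵ = a²¹, (a⁹)⁶ = a⁶, (a⁹)⁷ = a¹⁵, (a⁹)⁸ = e.
The smallest positive k with (a⁹)ᵏ = e is 8.

Answer: 8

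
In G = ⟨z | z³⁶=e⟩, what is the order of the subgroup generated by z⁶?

|⟨z⁶⟩| equals the order of z⁶. Compute successive powers until reaching e:
  (z⁶)¹ = z⁶, (z⁶)² = z¹², (z⁶)³ = z¹⁸, (z⁶)⁴ = z²⁴, (z⁶)⁵ = z³⁰, (z⁶)⁶ = e.
The smallest positive k with (z⁶)ᵏ = e is 6, so |⟨z⁶⟩| = 6.

Answer: 6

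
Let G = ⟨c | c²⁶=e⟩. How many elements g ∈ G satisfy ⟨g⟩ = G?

G is cyclic of order 26. An element generates G iff its order is 26, and a cyclic group of order 26 has exactly φ(26) = 12 such elements.

Answer: 12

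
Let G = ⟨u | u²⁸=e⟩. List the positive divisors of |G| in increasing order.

|G| = 28 = 2² · 7. By Lagrange's theorem the order of any subgroup divides 28; the divisors of 28 are 1, 2, 4, 7, 14, 28.

Answer: 1, 2, 4, 7, 14, 28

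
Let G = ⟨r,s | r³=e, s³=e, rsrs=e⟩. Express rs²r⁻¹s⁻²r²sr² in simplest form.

Multiply left to right, reducing at each step:
  r · s² = rs²
  (rs²) · r⁻¹ = r²s
  (r²s) · s⁻² = r²s²
  (r²s²) · r² = s
  s · s = s²
  (s²) · r² = rs

Answer: rs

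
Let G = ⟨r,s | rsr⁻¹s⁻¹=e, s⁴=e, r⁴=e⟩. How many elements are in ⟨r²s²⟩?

|⟨r²s²⟩| equals the order of r²s². Compute successive powers until reaching e:
  (r²s²)¹ = r²s², (r²s²)² = e.
The smallest positive k with (r²s²)ᵏ = e is 2, so |⟨r²s²⟩| = 2.

Answer: 2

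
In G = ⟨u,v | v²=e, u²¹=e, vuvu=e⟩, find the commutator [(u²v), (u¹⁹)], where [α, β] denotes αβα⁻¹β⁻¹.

[(u²v), (u¹⁹)] = (u²v)·(u¹⁹)·(u²v)⁻¹·(u¹⁹)⁻¹.
  (u²v) · (u¹⁹) = u⁴v
  (u⁴v) · (u²v) = u²
  (u²) · (u²) = u⁴

Answer: u⁴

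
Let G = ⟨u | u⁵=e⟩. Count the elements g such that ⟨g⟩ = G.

G is cyclic of order 5. An element generates G iff its order is 5, and a cyclic group of order 5 has exactly φ(5) = 4 such elements.

Answer: 4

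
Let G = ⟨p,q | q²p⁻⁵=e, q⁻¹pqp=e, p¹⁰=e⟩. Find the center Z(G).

An element z ∈ Z(G) iff z commutes with every generator.
For example p⁵ is central: (p⁵)·p = p⁶ = p·(p⁵); (p⁵)·q = q⁻¹ = q·(p⁵).
Whereas p ∉ Z(G) since p·q = pq ≠ p⁴q⁻¹ = q·p.
Checking each of the 20 elements this way gives Z(G) = {e, p⁵}, of order 2.

Answer: {e, p⁵}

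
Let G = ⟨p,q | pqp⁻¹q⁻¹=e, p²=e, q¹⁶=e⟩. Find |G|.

Enumerate words in the generators, reducing via the relations: the distinct elements are
  {e, p, q, pq, q², q³, q⁴, q⁵, q⁶, q⁷, q⁸, q⁹, pq², pq³, pq⁴, pq⁵, pq⁶, pq⁷, pq⁸, pq⁹, q¹², q¹³, q¹¹, q¹⁰, q¹⁴, q¹⁵, pq¹², pq¹³, pq¹¹, pq¹⁰, pq¹⁴, pq¹⁵}.
No further products give new elements, so |G| = 32.

Answer: 32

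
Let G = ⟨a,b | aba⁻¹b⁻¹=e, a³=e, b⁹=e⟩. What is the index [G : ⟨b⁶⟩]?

First find ord(b⁶) by computing successive powers:
  (b⁶)¹ = b⁶, (b⁶)² = b³, (b⁶)³ = e.
So |⟨b⁶⟩| = ord(b⁶) = 3. With |G| = 27, by Lagrange [G : ⟨b⁶⟩] = 27/3 = 9.

Answer: 9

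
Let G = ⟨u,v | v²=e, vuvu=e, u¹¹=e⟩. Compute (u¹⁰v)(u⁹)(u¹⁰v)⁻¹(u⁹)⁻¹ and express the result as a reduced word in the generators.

[(u¹⁰v), (u⁹)] = (u¹⁰v)·(u⁹)·(u¹⁰v)⁻¹·(u⁹)⁻¹.
  (u¹⁰v) · (u⁹) = uv
  (uv) · (u¹⁰v) = u²
  (u²) · (u²) = u⁴

Answer: u⁴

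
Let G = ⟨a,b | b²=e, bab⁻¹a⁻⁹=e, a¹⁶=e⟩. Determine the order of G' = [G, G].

G' = [G, G] is generated by all commutators. The generator-pair commutators are: [a, b] = a⁸.
The subgroup they normally generate is {e, a⁸}, of order 2.
Check: |G/G'| = 32/2 = 16 is the order of the abelianisation.

Answer: 2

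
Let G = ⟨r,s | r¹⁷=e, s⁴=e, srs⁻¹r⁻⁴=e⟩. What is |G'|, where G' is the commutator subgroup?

G' = [G, G] is generated by all commutators. The generator-pair commutators are: [r, s] = r¹⁴.
The subgroup they normally generate is {e, r, r², r³, r⁴, r⁵, r⁶, r⁷, r⁸, r⁹, r¹⁰, r¹¹, r¹², r¹³, r¹⁴, r¹⁵, r¹⁶}, of order 17.
Check: |G/G'| = 68/17 = 4 is the order of the abelianisation.

Answer: 17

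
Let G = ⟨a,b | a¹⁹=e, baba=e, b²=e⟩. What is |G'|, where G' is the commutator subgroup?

G' = [G, G] is generated by all commutators. The generator-pair commutators are: [a, b] = a².
The subgroup they normally generate is {e, a, a², a³, a⁴, a⁵, a⁶, a⁷, a⁸, a⁹, a¹⁰, a¹¹, a¹², a¹³, a¹⁴, a¹⁵, a¹⁶, a¹⁷, a¹⁸}, of order 19.
Check: |G/G'| = 38/19 = 2 is the order of the abelianisation.

Answer: 19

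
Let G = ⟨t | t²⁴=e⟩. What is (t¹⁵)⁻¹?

The order of (t¹⁵) is 8 (smallest k with (t¹⁵)ᵏ = e), so (t¹⁵)⁻¹ = (t¹⁵)⁷ = t⁹.
Check: (t¹⁵) · (t⁹) → (t¹⁵) · t⁹ = e, giving e as required.

Answer: t⁹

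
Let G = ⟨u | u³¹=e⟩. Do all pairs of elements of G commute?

G has a single generator, so G is cyclic and hence abelian.

Answer: Yes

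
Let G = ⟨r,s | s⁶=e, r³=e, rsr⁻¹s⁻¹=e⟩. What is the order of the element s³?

Compute successive powers until reaching e:
  (s³)¹ = s³, (s³)² = e.
The smallest positive k with (s³)ᵏ = e is 2.

Answer: 2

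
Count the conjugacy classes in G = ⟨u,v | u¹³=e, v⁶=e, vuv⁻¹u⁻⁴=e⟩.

The conjugacy classes (representative and size) are:
  [e] (size 1), [u⁴] (size 6), [u¹¹] (size 6), [u⁷v] (size 13), [u⁸v²] (size 13), [u¹²v³] (size 13), [u⁵v⁴] (size 13), [u¹¹v⁵] (size 13).
Class equation: 1 + 6 + 6 + 13 + 13 + 13 + 13 + 13 = 78 = |G|. So G has 8 conjugacy classes.

Answer: 8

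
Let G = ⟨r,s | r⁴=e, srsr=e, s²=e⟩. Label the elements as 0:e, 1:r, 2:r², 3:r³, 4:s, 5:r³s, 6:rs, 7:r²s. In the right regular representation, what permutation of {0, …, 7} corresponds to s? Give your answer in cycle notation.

(0 4)(1 6)(2 7)(3 5)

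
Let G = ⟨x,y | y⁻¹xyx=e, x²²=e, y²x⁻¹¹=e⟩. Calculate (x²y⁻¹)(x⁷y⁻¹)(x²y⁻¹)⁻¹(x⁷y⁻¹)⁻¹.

[(x²y⁻¹), (x⁷y⁻¹)] = (x²y⁻¹)·(x⁷y⁻¹)·(x²y⁻¹)⁻¹·(x⁷y⁻¹)⁻¹.
  (x²y⁻¹) · (x⁷y⁻¹) = x⁶
  (x⁶) · (x²y) = x⁸y
  (x⁸y) · (x⁷y) = x¹²

Answer: x¹²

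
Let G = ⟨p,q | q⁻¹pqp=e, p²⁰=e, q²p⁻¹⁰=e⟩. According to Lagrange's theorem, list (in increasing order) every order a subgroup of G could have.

|G| = 40 = 2³ · 5. By Lagrange's theorem the order of any subgroup divides 40; the divisors of 40 are 1, 2, 4, 5, 8, 10, 20, 40.

Answer: 1, 2, 4, 5, 8, 10, 20, 40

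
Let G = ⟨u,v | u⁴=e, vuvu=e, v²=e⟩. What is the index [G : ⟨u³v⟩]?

First find ord(u³v) by computing successive powers:
  (u³v)¹ = u³v, (u³v)² = e.
So |⟨u³v⟩| = ord(u³v) = 2. With |G| = 8, by Lagrange [G : ⟨u³v⟩] = 8/2 = 4.

Answer: 4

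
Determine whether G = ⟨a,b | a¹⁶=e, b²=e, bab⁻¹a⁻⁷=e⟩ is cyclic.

Every cyclic group is abelian. But a·b = ab while b·a = a⁷b, so a·b ≠ b·a and G is not abelian. Hence G is not cyclic.

Answer: No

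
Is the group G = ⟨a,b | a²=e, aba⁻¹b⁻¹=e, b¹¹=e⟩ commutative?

Each pair of generators commutes: a·b = ab = b·a. Since the generators pairwise commute, every element of G commutes with every other, so G is abelian.

Answer: Yes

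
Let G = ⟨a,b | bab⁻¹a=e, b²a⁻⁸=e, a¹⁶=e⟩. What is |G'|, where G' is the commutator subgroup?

G' = [G, G] is generated by all commutators. The generator-pair commutators are: [a, b] = a².
The subgroup they normally generate is {e, a², a⁴, a⁶, a⁸, a¹⁰, a¹², a¹⁴}, of order 8.
Check: |G/G'| = 32/8 = 4 is the order of the abelianisation.

Answer: 8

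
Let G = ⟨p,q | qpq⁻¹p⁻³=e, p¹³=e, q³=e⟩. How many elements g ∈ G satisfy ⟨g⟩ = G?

⟨g⟩ = G would require ord(g) = |G| = 39, but the maximum element order in G is 13 < 39. So G is not cyclic and no single element generates it: the count is 0.

Answer: 0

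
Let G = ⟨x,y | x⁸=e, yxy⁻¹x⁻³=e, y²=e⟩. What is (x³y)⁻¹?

The order of (x³y) is 4 (smallest k with (x³y)ᵏ = e), so (x³y)⁻¹ = (x³y)³ = x⁷y.
Check: (x³y) · (x⁷y) → (x³y) · x⁷ = y;   y · y = e, giving e as required.

Answer: x⁷y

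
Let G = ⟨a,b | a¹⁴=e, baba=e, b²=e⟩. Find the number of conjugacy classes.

The conjugacy classes (representative and size) are:
  [e] (size 1), [a¹³] (size 2), [a²] (size 2), [a³] (size 2), [a¹⁰] (size 2), [a⁵] (size 2), [a⁸] (size 2), [a⁷] (size 1), [a⁶b] (size 7), [a⁹b] (size 7).
Class equation: 1 + 2 + 2 + 2 + 2 + 2 + 2 + 1 + 7 + 7 = 28 = |G|. So G has 10 conjugacy classes.

Answer: 10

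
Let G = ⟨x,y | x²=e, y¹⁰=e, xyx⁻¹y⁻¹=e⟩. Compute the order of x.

Compute successive powers until reaching e:
  x¹ = x, x² = e.
The smallest positive k with xᵏ = e is 2.

Answer: 2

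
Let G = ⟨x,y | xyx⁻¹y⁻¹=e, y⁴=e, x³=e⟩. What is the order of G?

Enumerate words in the generators, reducing via the relations: the distinct elements are
  {e, x, y, xy, x², y², y³, xy², xy³, x²y, x²y², x²y³}.
No further products give new elements, so |G| = 12.

Answer: 12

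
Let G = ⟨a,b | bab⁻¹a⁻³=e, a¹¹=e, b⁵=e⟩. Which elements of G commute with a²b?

⟨a²b⟩ ⊆ C_G(a²b) since powers of a²b commute with a²b; so |C_G(a²b)| ≥ |⟨a²b⟩| = 5.
By orbit–stabilizer, |C_G(a²b)| = |G| / |conj. class of a²b| = 55 / 11 = 5.
The 5 elements commuting with a²b are {e, a²b, a³b⁴, a⁴b³, a⁸b²}.

Answer: {e, a²b, a³b⁴, a⁴b³, a⁸b²}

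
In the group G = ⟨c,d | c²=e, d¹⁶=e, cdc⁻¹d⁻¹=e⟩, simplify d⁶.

Compute successive powers of d, reducing at each step:
  d²: d · d = d²
  d³: (d²) · d = d³
  d⁴: (d³) · d = d⁴
  d⁵: (d⁴) · d = d⁵
  d⁶: (d⁵) · d = d⁶

Answer: d⁶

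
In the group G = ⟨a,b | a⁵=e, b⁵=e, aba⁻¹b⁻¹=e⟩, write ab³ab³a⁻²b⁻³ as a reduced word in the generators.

Multiply left to right, reducing at each step:
  a · b³ = ab³
  (ab³) · a = a²b³
  (a²b³) · b³ = a²b
  (a²b) · a⁻² = b
  b · b⁻³ = b³

Answer: b³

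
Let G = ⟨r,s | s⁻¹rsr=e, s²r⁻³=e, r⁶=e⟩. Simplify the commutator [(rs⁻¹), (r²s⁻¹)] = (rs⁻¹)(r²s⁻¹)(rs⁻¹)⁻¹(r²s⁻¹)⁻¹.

[(rs⁻¹), (r²s⁻¹)] = (rs⁻¹)·(r²s⁻¹)·(rs⁻¹)⁻¹·(r²s⁻¹)⁻¹.
  (rs⁻¹) · (r²s⁻¹) = r²
  (r²) · (rs) = s⁻¹
  (s⁻¹) · (r²s) = r⁴

Answer: r⁴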